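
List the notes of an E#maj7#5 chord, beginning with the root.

Root E#, quality augmented major seventh:
root → E#
3rd (major 3rd) → G##
5th (augmented 5th) → B##
7th (major 7th) → D##

E# G## B## D##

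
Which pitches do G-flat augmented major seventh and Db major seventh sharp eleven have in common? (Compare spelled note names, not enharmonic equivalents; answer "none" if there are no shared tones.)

G-flat augmented major seventh = G-flat, B-flat, D, F.
Db major seventh sharp eleven = D-flat, F, A-flat, C, G.
Shared: F.

F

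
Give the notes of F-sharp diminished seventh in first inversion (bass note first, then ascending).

A C Eb F#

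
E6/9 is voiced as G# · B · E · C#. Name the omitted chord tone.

F#

E6/9 = E, G#, B, C#, F#. The voicing lacks the 9th (major 9th), F#.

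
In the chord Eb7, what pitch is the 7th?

Db

Eb7 is built on Eb; its 7th is a minor 7th above the root.
A seventh above E uses the letter D, and the minor 7th above Eb is Db.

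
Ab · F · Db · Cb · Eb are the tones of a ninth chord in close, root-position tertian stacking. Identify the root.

Db

Stacking in thirds gives Db – F – Ab – Cb – Eb, so Db is the root — Db dominant ninth.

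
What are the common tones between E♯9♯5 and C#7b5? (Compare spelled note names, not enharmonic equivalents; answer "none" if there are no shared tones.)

E♯

E♯9♯5: E♯ G𝄪 B𝄪 D♯ F𝄪
C#7b5: C♯ E♯ G B
Common to both → E♯.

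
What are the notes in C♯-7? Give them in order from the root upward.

C#, E, G#, B

C♯-7: minor seventh on C#.
root → C#
3rd (minor 3rd) → E
5th (perfect 5th) → G#
7th (minor 7th) → B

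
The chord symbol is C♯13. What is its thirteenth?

A#

C♯13 is built on C#; its 13th is a major 13th above the root.
A sixth above C uses the letter A, and the major 13th above C# is A#.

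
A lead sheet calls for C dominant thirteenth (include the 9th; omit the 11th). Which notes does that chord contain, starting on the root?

C dominant thirteenth: dominant thirteenth on C.
C — root
E — major 3rd
G — perfect 5th
B-flat — minor 7th
D — major 9th
A — major 13th

C E G B-flat D A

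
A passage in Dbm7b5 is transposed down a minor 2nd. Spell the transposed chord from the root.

C, Eb, Gb, Bb

Db down a minor 2nd → C. New chord: C half-diminished seventh.
- root: C
- minor 3rd: Eb
- diminished 5th: Gb
- minor 7th: Bb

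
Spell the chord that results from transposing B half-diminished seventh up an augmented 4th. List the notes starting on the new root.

Transposed root: B → E-sharp (augmented 4th up). So we spell E-sharp half-diminished seventh:
- root: E-sharp
- minor 3rd: G-sharp
- diminished 5th: B
- minor 7th: D-sharp

E-sharp  G-sharp  B  D-sharp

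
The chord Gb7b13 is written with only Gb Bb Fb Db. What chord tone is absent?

The full Gb7b13 chord is Gb, Bb, Db, Fb, Ebb.
Comparing with the voicing, the minor 13th (13th) — Ebb — is absent.

Ebb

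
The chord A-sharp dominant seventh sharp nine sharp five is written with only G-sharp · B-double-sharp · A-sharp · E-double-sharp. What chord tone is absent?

C-double-sharp

A-sharp dominant seventh sharp nine sharp five = A-sharp, C-double-sharp, E-double-sharp, G-sharp, B-double-sharp. The voicing lacks the 3rd (major 3rd), C-double-sharp.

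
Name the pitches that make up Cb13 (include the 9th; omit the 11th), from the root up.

Cb  Eb  Gb  Bbb  Db  Ab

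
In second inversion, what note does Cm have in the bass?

Cm in root position is C–Eb–G.
Second inversion places the fifth in the bass, which is G.

G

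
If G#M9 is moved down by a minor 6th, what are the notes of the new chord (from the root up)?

G# down a minor 6th → B#. New chord: B# major ninth.
Root: B#
Major 3rd (3rd): D##
Perfect 5th (5th): F##
Major 7th (7th): A##
Major 9th (9th): C##

B# D## F## A## C##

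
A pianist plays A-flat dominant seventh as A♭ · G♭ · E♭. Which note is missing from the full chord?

C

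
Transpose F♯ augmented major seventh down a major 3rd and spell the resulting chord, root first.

F# down a major 3rd → D. New chord: D augmented major seventh.
- root: D
- major 3rd: F#
- augmented 5th: A#
- major 7th: C#

D, F#, A#, C#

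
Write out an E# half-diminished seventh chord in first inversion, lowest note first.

G#, B, D#, E#

In root position, E# half-diminished seventh is E#–G#–B–D#.
First inversion puts the third (G#) in the bass.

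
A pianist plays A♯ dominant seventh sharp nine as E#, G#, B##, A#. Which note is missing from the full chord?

C##

A♯ dominant seventh sharp nine = A#, C##, E#, G#, B##. The voicing lacks the 3rd (major 3rd), C##.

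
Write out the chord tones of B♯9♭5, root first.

B# – D## – F# – A# – C##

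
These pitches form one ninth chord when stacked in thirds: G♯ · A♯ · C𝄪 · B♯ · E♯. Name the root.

A♯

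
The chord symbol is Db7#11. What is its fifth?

Db7#11 is built on D♭; its 5th is a perfect 5th above the root.
A fifth above D uses the letter A, and the perfect 5th above D♭ is A♭.

A♭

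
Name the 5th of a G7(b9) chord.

D

G7(b9) is built on G; its 5th is a perfect 5th above the root.
A fifth above G uses the letter D, and the perfect 5th above G is D.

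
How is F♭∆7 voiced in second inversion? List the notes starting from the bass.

F♭∆7 = Fb–Ab–Cb–Eb; second inversion → fifth (Cb) lowest.

Cb, Eb, Fb, Ab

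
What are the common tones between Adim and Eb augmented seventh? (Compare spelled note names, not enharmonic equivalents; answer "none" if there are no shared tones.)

E♭

Adim: A C E♭
Eb augmented seventh: E♭ G B D♭
Common to both → E♭.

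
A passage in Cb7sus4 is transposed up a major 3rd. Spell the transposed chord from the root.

A major 3rd up from Cb is Eb, so the new chord is Eb dominant seventh suspended fourth.
Eb — root
Ab — perfect 4th
Bb — perfect 5th
Db — minor 7th

Eb, Ab, Bb, Db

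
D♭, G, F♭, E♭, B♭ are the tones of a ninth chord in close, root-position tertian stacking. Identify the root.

Arranged so that each adjacent pair is a third by letter name: E♭ – G – B♭ – D♭ – F♭.
The bottom of that stack, E♭, is the root (this is E♭ dominant seventh flat nine).

E♭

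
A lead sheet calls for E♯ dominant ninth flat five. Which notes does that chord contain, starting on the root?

Root E#, quality dominant ninth flat five:
root → E#
3rd (major 3rd) → G##
5th (diminished 5th) → B
7th (minor 7th) → D#
9th (major 9th) → F##

E# – G## – B – D# – F##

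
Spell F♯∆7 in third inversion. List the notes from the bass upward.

E# – F# – A# – C#

F♯∆7 = F#–A#–C#–E#; third inversion → seventh (E#) lowest.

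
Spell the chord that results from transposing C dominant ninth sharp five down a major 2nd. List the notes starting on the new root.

B-flat, D, F-sharp, A-flat, C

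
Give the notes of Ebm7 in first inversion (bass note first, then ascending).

Gb Bb Db Eb

Ebm7 = Eb–Gb–Bb–Db; first inversion → third (Gb) lowest.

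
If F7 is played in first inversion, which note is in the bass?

A

F7 = F–A–C–Eb. First inversion → third in the bass = A.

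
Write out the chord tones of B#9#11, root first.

B#  D##  F##  A#  C##  E##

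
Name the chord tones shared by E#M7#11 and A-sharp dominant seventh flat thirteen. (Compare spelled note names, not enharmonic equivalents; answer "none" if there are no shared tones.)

E♯

E#M7#11: E♯ G𝄪 B♯ D𝄪 A𝄪
A-sharp dominant seventh flat thirteen: A♯ C𝄪 E♯ G♯ F♯
Common to both → E♯.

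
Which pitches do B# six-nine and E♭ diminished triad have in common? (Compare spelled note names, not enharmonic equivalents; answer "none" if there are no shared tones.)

B# six-nine = B-sharp, D-double-sharp, F-double-sharp, G-double-sharp, C-double-sharp.
E♭ diminished triad = E-flat, G-flat, B-double-flat.
Shared: none.

none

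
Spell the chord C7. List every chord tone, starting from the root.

C – E – G – Bb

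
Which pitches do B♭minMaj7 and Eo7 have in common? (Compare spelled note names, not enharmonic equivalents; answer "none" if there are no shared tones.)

B♭minMaj7: Bb Db F A
Eo7: E G Bb Db
Common to both → Bb, Db.

Bb  Db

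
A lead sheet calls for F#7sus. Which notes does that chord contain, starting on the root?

F#, B, C#, E

F#7sus is a dominant seventh suspended fourth built on F#.
F# — root
B — perfect 4th
C# — perfect 5th
E — minor 7th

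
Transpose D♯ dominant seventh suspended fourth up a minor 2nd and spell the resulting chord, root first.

E, A, B, D

A minor 2nd up from D# is E, so the new chord is E dominant seventh suspended fourth.
E — root
A — perfect 4th
B — perfect 5th
D — minor 7th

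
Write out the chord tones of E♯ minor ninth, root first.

Root E♯, quality minor ninth:
- root: E♯
- minor 3rd: G♯
- perfect 5th: B♯
- minor 7th: D♯
- major 9th: F𝄪

E♯  G♯  B♯  D♯  F𝄪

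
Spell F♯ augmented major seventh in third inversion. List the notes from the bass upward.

In root position, F♯ augmented major seventh is F#–A#–C##–E#.
Third inversion puts the seventh (E#) in the bass.

E# F# A# C##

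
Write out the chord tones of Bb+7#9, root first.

Root B♭, quality dominant seventh sharp nine sharp five:
B♭ — root
D — major 3rd
F♯ — augmented 5th
A♭ — minor 7th
C♯ — augmented 9th

B♭  D  F♯  A♭  C♯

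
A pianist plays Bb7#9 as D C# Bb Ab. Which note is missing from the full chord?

F

Bb7#9 = Bb, D, F, Ab, C#. The voicing lacks the 5th (perfect 5th), F.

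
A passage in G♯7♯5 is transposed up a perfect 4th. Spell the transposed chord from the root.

A perfect 4th up from G♯ is C♯, so the new chord is C♯ augmented seventh.
C♯ — root
E♯ — major 3rd
G𝄪 — augmented 5th
B — minor 7th

C♯, E♯, G𝄪, B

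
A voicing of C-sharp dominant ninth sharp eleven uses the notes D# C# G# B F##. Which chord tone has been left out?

The full C-sharp dominant ninth sharp eleven chord is C#, E#, G#, B, D#, F##.
Comparing with the voicing, the major 3rd (3rd) — E# — is absent.

E#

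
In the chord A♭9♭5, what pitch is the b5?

Ebb

Root of A♭9♭5 = Ab. The 5th is a diminished 5th: Ab up a diminished 5th → Ebb.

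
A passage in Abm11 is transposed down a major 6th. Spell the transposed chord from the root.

C♭, E𝄫, G♭, B𝄫, D♭, F♭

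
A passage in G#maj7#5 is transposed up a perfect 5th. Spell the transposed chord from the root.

D♯ – F𝄪 – A𝄪 – C𝄪

Transposed root: G♯ → D♯ (perfect 5th up). So we spell D♯ augmented major seventh:
- root: D♯
- major 3rd: F𝄪
- augmented 5th: A𝄪
- major 7th: C𝄪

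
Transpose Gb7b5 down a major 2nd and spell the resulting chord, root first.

Fb  Ab  Cbb  Ebb

Gb down a major 2nd → Fb. New chord: Fb dominant seventh flat five.
root → Fb
3rd (major 3rd) → Ab
5th (diminished 5th) → Cbb
7th (minor 7th) → Ebb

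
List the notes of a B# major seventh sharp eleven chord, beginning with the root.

B# major seventh sharp eleven is a major seventh sharp eleven built on B-sharp.
root → B-sharp
3rd (major 3rd) → D-double-sharp
5th (perfect 5th) → F-double-sharp
7th (major 7th) → A-double-sharp
11th (augmented 11th) → E-double-sharp

B-sharp D-double-sharp F-double-sharp A-double-sharp E-double-sharp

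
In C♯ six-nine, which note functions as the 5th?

C♯ six-nine is built on C-sharp; its 5th is a perfect 5th above the root.
A fifth above C uses the letter G, and the perfect 5th above C-sharp is G-sharp.

G-sharp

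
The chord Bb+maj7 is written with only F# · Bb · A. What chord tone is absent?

D

The full Bb+maj7 chord is Bb, D, F#, A.
Comparing with the voicing, the major 3rd (3rd) — D — is absent.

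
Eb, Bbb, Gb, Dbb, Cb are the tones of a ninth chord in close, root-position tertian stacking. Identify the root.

Arranged so that each adjacent pair is a third by letter name: Cb – Eb – Gb – Bbb – Dbb.
The bottom of that stack, Cb, is the root (this is Cb dominant seventh flat nine).

Cb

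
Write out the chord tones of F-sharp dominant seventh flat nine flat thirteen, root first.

F-sharp dominant seventh flat nine flat thirteen is a dominant seventh flat nine flat thirteen built on F#.
- root: F#
- major 3rd: A#
- perfect 5th: C#
- minor 7th: E
- minor 9th: G
- minor 13th: D

F#  A#  C#  E  G  D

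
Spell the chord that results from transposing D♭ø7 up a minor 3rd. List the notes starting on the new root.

F♭, A𝄫, C𝄫, E𝄫

D♭ up a minor 3rd → F♭. New chord: F♭ half-diminished seventh.
- root: F♭
- minor 3rd: A𝄫
- diminished 5th: C𝄫
- minor 7th: E𝄫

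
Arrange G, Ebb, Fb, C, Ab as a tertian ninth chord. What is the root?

Stacking in thirds gives Fb – Ab – C – Ebb – G, so Fb is the root — Fb dominant seventh sharp nine sharp five.

Fb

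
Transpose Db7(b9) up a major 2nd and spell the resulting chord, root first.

D♭ up a major 2nd → E♭. New chord: E♭ dominant seventh flat nine.
Root: E♭
Major 3rd (3rd): G
Perfect 5th (5th): B♭
Minor 7th (7th): D♭
Minor 9th (9th): F♭

E♭ – G – B♭ – D♭ – F♭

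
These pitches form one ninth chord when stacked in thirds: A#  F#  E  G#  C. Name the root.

F#

Stacking in thirds gives F# – A# – C – E – G#, so F# is the root — F# dominant ninth flat five.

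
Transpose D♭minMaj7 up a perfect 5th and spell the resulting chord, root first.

Transposed root: Db → Ab (perfect 5th up). So we spell Ab minor-major seventh:
Root: Ab
Minor 3rd (3rd): Cb
Perfect 5th (5th): Eb
Major 7th (7th): G

Ab, Cb, Eb, G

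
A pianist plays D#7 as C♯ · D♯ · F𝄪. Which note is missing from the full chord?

A♯

The full D#7 chord is D♯, F𝄪, A♯, C♯.
Comparing with the voicing, the perfect 5th (5th) — A♯ — is absent.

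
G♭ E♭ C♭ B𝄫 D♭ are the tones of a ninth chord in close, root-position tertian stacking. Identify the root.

C♭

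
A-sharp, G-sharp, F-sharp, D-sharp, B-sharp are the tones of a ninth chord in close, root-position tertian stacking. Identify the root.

Arranged so that each adjacent pair is a third by letter name: G-sharp – B-sharp – D-sharp – F-sharp – A-sharp.
The bottom of that stack, G-sharp, is the root (this is G-sharp dominant ninth).

G-sharp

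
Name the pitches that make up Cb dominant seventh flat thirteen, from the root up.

Cb dominant seventh flat thirteen: dominant seventh flat thirteen on C-flat.
root → C-flat
3rd (major 3rd) → E-flat
5th (perfect 5th) → G-flat
7th (minor 7th) → B-double-flat
13th (minor 13th) → A-double-flat

C-flat, E-flat, G-flat, B-double-flat, A-double-flat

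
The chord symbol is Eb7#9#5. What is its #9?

Root of Eb7#9#5 = Eb. The 9th is an augmented 9th: Eb up an augmented 9th → F#.

F#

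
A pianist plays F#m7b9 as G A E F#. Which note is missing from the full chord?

F#m7b9 = F#, A, C#, E, G. The voicing lacks the 5th (perfect 5th), C#.

C#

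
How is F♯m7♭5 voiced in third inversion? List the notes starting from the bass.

In root position, F♯m7♭5 is F#–A–C–E.
Third inversion puts the seventh (E) in the bass.

E – F# – A – C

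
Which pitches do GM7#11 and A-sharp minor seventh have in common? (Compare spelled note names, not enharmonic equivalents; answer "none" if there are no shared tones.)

GM7#11: G B D F# C#
A-sharp minor seventh: A# C# E# G#
Common to both → C#.

C#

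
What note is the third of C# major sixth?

E-sharp

Root of C# major sixth = C-sharp. The 3rd is a major 3rd: C-sharp up a major 3rd → E-sharp.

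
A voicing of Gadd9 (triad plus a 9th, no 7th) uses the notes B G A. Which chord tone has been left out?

D

Gadd9 = G, B, D, A. The voicing lacks the 5th (perfect 5th), D.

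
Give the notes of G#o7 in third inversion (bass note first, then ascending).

In root position, G#o7 is G#–B–D–F.
Third inversion puts the seventh (F) in the bass.

F, G#, B, D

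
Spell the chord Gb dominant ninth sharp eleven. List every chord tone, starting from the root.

Gb dominant ninth sharp eleven: dominant ninth sharp eleven on G-flat.
root → G-flat
3rd (major 3rd) → B-flat
5th (perfect 5th) → D-flat
7th (minor 7th) → F-flat
9th (major 9th) → A-flat
11th (augmented 11th) → C

G-flat, B-flat, D-flat, F-flat, A-flat, C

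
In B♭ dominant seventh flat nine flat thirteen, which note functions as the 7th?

B♭ dominant seventh flat nine flat thirteen is built on B-flat; its 7th is a minor 7th above the root.
A seventh above B uses the letter A, and the minor 7th above B-flat is A-flat.

A-flat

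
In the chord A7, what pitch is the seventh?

G

A7 is built on A; its 7th is a minor 7th above the root.
A seventh above A uses the letter G, and the minor 7th above A is G.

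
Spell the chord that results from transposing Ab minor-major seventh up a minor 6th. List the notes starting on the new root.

A minor 6th up from Ab is Fb, so the new chord is Fb minor-major seventh.
Root: Fb
Minor 3rd (3rd): Abb
Perfect 5th (5th): Cb
Major 7th (7th): Eb

Fb Abb Cb Eb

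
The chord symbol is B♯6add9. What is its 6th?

G𝄪

B♯6add9 is built on B♯; its 6th is a major 6th above the root.
A sixth above B uses the letter G, and the major 6th above B♯ is G𝄪.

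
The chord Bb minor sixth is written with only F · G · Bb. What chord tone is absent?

Db

The full Bb minor sixth chord is Bb, Db, F, G.
Comparing with the voicing, the minor 3rd (3rd) — Db — is absent.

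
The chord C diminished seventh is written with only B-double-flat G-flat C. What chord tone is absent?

The full C diminished seventh chord is C, E-flat, G-flat, B-double-flat.
Comparing with the voicing, the minor 3rd (3rd) — E-flat — is absent.

E-flat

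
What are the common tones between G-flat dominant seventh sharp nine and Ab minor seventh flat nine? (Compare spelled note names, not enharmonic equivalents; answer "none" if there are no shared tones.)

G-flat

G-flat dominant seventh sharp nine = G-flat, B-flat, D-flat, F-flat, A.
Ab minor seventh flat nine = A-flat, C-flat, E-flat, G-flat, B-double-flat.
Shared: G-flat.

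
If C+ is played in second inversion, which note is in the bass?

G#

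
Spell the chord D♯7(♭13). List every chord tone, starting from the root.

D#, F##, A#, C#, B

D♯7(♭13): dominant seventh flat thirteen on D#.
- root: D#
- major 3rd: F##
- perfect 5th: A#
- minor 7th: C#
- minor 13th: B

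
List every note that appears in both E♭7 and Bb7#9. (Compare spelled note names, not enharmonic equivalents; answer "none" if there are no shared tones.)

E♭7: Eb G Bb Db
Bb7#9: Bb D F Ab C#
Common to both → Bb.

Bb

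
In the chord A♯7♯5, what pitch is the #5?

Root of A♯7♯5 = A#. The 5th is an augmented 5th: A# up an augmented 5th → E##.

E##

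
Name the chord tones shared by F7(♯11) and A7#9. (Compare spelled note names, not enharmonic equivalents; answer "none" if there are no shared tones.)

F7(♯11): F A C Eb B
A7#9: A C# E G B#
Common to both → A.

A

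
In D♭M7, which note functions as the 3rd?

F

D♭M7 is built on Db; its 3rd is a major 3rd above the root.
A third above D uses the letter F, and the major 3rd above Db is F.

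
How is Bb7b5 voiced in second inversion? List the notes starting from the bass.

Fb  Ab  Bb  D

Bb7b5 = Bb–D–Fb–Ab; second inversion → fifth (Fb) lowest.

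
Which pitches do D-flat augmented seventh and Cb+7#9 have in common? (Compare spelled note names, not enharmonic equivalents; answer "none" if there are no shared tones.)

Cb

D-flat augmented seventh = Db, F, A, Cb.
Cb+7#9 = Cb, Eb, G, Bbb, D.
Shared: Cb.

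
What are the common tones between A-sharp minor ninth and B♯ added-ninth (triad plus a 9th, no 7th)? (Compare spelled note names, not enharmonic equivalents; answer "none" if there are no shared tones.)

B-sharp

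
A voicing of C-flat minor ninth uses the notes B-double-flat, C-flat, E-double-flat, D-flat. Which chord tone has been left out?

The full C-flat minor ninth chord is C-flat, E-double-flat, G-flat, B-double-flat, D-flat.
Comparing with the voicing, the perfect 5th (5th) — G-flat — is absent.

G-flat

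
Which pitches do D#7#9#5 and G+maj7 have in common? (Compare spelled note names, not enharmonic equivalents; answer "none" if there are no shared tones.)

D#

D#7#9#5: D# F## A## C# E##
G+maj7: G B D# F#
Common to both → D#.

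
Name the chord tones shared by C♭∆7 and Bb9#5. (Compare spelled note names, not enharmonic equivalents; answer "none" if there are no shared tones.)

C♭∆7 = Cb, Eb, Gb, Bb.
Bb9#5 = Bb, D, F#, Ab, C.
Shared: Bb.

Bb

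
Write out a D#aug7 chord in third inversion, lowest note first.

C#, D#, F##, A##

D#aug7 = D#–F##–A##–C#; third inversion → seventh (C#) lowest.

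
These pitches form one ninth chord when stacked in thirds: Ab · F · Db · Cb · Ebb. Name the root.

Arranged so that each adjacent pair is a third by letter name: Db – F – Ab – Cb – Ebb.
The bottom of that stack, Db, is the root (this is Db dominant seventh flat nine).

Db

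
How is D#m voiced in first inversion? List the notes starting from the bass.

D#m = D#–F#–A#; first inversion → third (F#) lowest.

F# – A# – D#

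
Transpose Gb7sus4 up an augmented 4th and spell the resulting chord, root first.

C – F – G – Bb

Gb up an augmented 4th → C. New chord: C dominant seventh suspended fourth.
C — root
F — perfect 4th
G — perfect 5th
Bb — minor 7th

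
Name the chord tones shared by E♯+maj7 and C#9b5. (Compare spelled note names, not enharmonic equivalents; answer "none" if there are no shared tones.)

E♯+maj7 = E#, G##, B##, D##.
C#9b5 = C#, E#, G, B, D#.
Shared: E#.

E#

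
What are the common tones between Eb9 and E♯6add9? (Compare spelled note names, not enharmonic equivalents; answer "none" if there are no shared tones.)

Eb9: E♭ G B♭ D♭ F
E♯6add9: E♯ G𝄪 B♯ C𝄪 F𝄪
Common to both → none.

none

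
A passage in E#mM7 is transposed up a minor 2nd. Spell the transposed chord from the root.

F# – A – C# – E#

E# up a minor 2nd → F#. New chord: F# minor-major seventh.
- root: F#
- minor 3rd: A
- perfect 5th: C#
- major 7th: E#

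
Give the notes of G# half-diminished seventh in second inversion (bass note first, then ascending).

In root position, G# half-diminished seventh is G-sharp–B–D–F-sharp.
Second inversion puts the fifth (D) in the bass.

D, F-sharp, G-sharp, B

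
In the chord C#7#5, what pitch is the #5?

C#7#5 is built on C#; its 5th is an augmented 5th above the root.
A fifth above C uses the letter G, and the augmented 5th above C# is G##.

G##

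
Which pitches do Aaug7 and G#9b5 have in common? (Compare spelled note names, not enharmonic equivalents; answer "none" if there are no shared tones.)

none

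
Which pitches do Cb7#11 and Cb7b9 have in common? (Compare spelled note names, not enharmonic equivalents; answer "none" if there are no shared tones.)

Cb  Eb  Gb  Bbb

Cb7#11: Cb Eb Gb Bbb F
Cb7b9: Cb Eb Gb Bbb Dbb
Common to both → Cb, Eb, Gb, Bbb.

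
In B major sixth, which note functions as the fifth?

B major sixth is built on B; its 5th is a perfect 5th above the root.
A fifth above B uses the letter F, and the perfect 5th above B is F♯.

F♯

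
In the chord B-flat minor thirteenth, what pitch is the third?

Db

B-flat minor thirteenth is built on Bb; its 3rd is a minor 3rd above the root.
A third above B uses the letter D, and the minor 3rd above Bb is Db.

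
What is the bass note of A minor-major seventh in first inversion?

A minor-major seventh in root position is A–C–E–G-sharp.
First inversion places the third in the bass, which is C.

C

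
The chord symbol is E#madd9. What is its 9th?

F##

E#madd9 is built on E#; its 9th is a major 9th above the root.
A second above E uses the letter F, and the major 9th above E# is F##.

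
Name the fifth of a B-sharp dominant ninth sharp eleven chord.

F##

B-sharp dominant ninth sharp eleven is built on B#; its 5th is a perfect 5th above the root.
A fifth above B uses the letter F, and the perfect 5th above B# is F##.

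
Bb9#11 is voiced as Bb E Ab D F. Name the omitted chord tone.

Bb9#11 = Bb, D, F, Ab, C, E. The voicing lacks the 9th (major 9th), C.

C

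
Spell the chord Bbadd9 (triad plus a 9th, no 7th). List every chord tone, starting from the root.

Root Bb, quality added-ninth:
root → Bb
3rd (major 3rd) → D
5th (perfect 5th) → F
9th (major 9th) → C

Bb D F C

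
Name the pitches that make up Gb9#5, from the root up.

Gb, Bb, D, Fb, Ab

Root Gb, quality dominant ninth sharp five:
Root: Gb
Major 3rd (3rd): Bb
Augmented 5th (5th): D
Minor 7th (7th): Fb
Major 9th (9th): Ab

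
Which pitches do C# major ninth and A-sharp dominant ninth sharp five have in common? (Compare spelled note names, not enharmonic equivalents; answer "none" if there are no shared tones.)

C# major ninth = C-sharp, E-sharp, G-sharp, B-sharp, D-sharp.
A-sharp dominant ninth sharp five = A-sharp, C-double-sharp, E-double-sharp, G-sharp, B-sharp.
Shared: G-sharp, B-sharp.

G-sharp B-sharp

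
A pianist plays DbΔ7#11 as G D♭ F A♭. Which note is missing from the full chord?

C

The full DbΔ7#11 chord is D♭, F, A♭, C, G.
Comparing with the voicing, the major 7th (7th) — C — is absent.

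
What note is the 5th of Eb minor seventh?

Bb

Root of Eb minor seventh = Eb. The 5th is a perfect 5th: Eb up a perfect 5th → Bb.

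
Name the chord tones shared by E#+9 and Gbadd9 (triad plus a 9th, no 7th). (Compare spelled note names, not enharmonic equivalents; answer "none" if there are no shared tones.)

none

E#+9: E# G## B## D# F##
Gbadd9: Gb Bb Db Ab
Common to both → none.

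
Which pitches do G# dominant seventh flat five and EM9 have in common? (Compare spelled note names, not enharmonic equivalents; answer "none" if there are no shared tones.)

G# dominant seventh flat five = G#, B#, D, F#.
EM9 = E, G#, B, D#, F#.
Shared: G#, F#.

G#, F#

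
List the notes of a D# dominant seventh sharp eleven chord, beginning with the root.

Root D#, quality dominant seventh sharp eleven:
root → D#
3rd (major 3rd) → F##
5th (perfect 5th) → A#
7th (minor 7th) → C#
11th (augmented 11th) → G##

D#, F##, A#, C#, G##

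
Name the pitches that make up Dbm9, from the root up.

Dbm9: minor ninth on Db.
- root: Db
- minor 3rd: Fb
- perfect 5th: Ab
- minor 7th: Cb
- major 9th: Eb

Db – Fb – Ab – Cb – Eb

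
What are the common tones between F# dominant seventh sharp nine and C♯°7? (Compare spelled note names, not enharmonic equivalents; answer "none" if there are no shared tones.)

C#, E

F# dominant seventh sharp nine = F#, A#, C#, E, G##.
C♯°7 = C#, E, G, Bb.
Shared: C#, E.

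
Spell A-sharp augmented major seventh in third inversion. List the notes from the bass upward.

A-sharp augmented major seventh = A#–C##–E##–G##; third inversion → seventh (G##) lowest.

G## A# C## E##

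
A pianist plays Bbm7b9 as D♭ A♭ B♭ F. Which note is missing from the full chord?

C♭

Bbm7b9 = B♭, D♭, F, A♭, C♭. The voicing lacks the 9th (minor 9th), C♭.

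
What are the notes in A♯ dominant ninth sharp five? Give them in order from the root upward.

A#, C##, E##, G#, B#

A♯ dominant ninth sharp five is a dominant ninth sharp five built on A#.
Root: A#
Major 3rd (3rd): C##
Augmented 5th (5th): E##
Minor 7th (7th): G#
Major 9th (9th): B#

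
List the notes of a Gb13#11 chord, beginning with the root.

Gb13#11: dominant thirteenth sharp eleven on Gb.
Gb — root
Bb — major 3rd
Db — perfect 5th
Fb — minor 7th
Ab — major 9th
C — augmented 11th
Eb — major 13th

Gb – Bb – Db – Fb – Ab – C – Eb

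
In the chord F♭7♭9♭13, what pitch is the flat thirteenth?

Dbb

Root of F♭7♭9♭13 = Fb. The 13th is a minor 13th: Fb up a minor 13th → Dbb.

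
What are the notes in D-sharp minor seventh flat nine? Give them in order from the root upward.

D-sharp minor seventh flat nine: minor seventh flat nine on D♯.
- root: D♯
- minor 3rd: F♯
- perfect 5th: A♯
- minor 7th: C♯
- minor 9th: E

D♯ F♯ A♯ C♯ E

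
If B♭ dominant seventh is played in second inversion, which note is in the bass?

F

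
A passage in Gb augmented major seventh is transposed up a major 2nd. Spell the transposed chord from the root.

A major 2nd up from G-flat is A-flat, so the new chord is A-flat augmented major seventh.
root → A-flat
3rd (major 3rd) → C
5th (augmented 5th) → E
7th (major 7th) → G

A-flat – C – E – G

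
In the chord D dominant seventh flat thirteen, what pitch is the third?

F-sharp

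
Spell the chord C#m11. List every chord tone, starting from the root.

C#m11 is a minor eleventh built on C#.
Root: C#
Minor 3rd (3rd): E
Perfect 5th (5th): G#
Minor 7th (7th): B
Major 9th (9th): D#
Perfect 11th (11th): F#

C# – E – G# – B – D# – F#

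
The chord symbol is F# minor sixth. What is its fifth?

C#

Root of F# minor sixth = F#. The 5th is a perfect 5th: F# up a perfect 5th → C#.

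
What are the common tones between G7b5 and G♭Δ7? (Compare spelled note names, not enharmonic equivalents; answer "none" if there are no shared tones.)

Db – F

G7b5: G B Db F
G♭Δ7: Gb Bb Db F
Common to both → Db, F.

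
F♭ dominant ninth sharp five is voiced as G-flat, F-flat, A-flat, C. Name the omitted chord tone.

The full F♭ dominant ninth sharp five chord is F-flat, A-flat, C, E-double-flat, G-flat.
Comparing with the voicing, the minor 7th (7th) — E-double-flat — is absent.

E-double-flat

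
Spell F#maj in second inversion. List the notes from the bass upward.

In root position, F#maj is F#–A#–C#.
Second inversion puts the fifth (C#) in the bass.

C#, F#, A#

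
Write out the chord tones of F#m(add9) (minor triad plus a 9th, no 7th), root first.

F# – A – C# – G#

F#m(add9): minor added-ninth on F#.
F# — root
A — minor 3rd
C# — perfect 5th
G# — major 9th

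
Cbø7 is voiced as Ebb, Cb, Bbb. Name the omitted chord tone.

The full Cbø7 chord is Cb, Ebb, Gbb, Bbb.
Comparing with the voicing, the diminished 5th (5th) — Gbb — is absent.

Gbb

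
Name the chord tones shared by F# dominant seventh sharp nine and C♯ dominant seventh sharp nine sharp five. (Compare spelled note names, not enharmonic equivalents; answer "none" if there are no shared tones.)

F# dominant seventh sharp nine = F#, A#, C#, E, G##.
C♯ dominant seventh sharp nine sharp five = C#, E#, G##, B, D##.
Shared: C#, G##.

C#, G##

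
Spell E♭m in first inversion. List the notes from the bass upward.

Gb – Bb – Eb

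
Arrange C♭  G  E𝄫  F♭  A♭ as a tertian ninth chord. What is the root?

Stacking in thirds gives F♭ – A♭ – C♭ – E𝄫 – G, so F♭ is the root — F♭ dominant seventh sharp nine.

F♭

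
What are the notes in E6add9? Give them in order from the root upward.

E – G# – B – C# – F#

E6add9: six-nine on E.
E — root
G# — major 3rd
B — perfect 5th
C# — major 6th
F# — major 9th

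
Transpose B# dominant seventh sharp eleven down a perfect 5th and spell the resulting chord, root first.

E♯, G𝄪, B♯, D♯, A𝄪

A perfect 5th down from B♯ is E♯, so the new chord is E♯ dominant seventh sharp eleven.
- root: E♯
- major 3rd: G𝄪
- perfect 5th: B♯
- minor 7th: D♯
- augmented 11th: A𝄪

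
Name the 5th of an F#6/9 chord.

C#

Root of F#6/9 = F#. The 5th is a perfect 5th: F# up a perfect 5th → C#.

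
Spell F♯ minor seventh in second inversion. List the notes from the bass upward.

C#  E  F#  A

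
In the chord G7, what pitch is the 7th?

F

Root of G7 = G. The 7th is a minor 7th: G up a minor 7th → F.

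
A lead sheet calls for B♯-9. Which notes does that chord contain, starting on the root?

B# D# F## A# C##

B♯-9: minor ninth on B#.
- root: B#
- minor 3rd: D#
- perfect 5th: F##
- minor 7th: A#
- major 9th: C##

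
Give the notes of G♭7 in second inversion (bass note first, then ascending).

In root position, G♭7 is Gb–Bb–Db–Fb.
Second inversion puts the fifth (Db) in the bass.

Db – Fb – Gb – Bb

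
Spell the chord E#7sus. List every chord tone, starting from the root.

E#, A#, B#, D#

E#7sus: dominant seventh suspended fourth on E#.
root → E#
4th (perfect 4th) → A#
5th (perfect 5th) → B#
7th (minor 7th) → D#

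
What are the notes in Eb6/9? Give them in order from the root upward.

Root Eb, quality six-nine:
Eb — root
G — major 3rd
Bb — perfect 5th
C — major 6th
F — major 9th

Eb  G  Bb  C  F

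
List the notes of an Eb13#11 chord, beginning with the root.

Eb, G, Bb, Db, F, A, C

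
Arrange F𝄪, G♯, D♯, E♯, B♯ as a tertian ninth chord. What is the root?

Arranged so that each adjacent pair is a third by letter name: E♯ – G♯ – B♯ – D♯ – F𝄪.
The bottom of that stack, E♯, is the root (this is E♯ minor ninth).

E♯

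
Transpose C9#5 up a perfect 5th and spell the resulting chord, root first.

G, B, D#, F, A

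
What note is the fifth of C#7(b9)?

Root of C#7(b9) = C♯. The 5th is a perfect 5th: C♯ up a perfect 5th → G♯.

G♯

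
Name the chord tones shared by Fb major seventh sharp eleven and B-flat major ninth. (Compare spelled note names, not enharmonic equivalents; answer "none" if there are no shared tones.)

Fb major seventh sharp eleven = F-flat, A-flat, C-flat, E-flat, B-flat.
B-flat major ninth = B-flat, D, F, A, C.
Shared: B-flat.

B-flat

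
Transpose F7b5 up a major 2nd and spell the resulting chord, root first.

G, B, D♭, F

F up a major 2nd → G. New chord: G dominant seventh flat five.
G — root
B — major 3rd
D♭ — diminished 5th
F — minor 7th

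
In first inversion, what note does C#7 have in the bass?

E#

C#7 in root position is C#–E#–G#–B.
First inversion places the third in the bass, which is E#.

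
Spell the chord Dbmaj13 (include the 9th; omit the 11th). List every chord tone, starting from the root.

Db  F  Ab  C  Eb  Bb

Dbmaj13 is a major thirteenth built on Db.
Db — root
F — major 3rd
Ab — perfect 5th
C — major 7th
Eb — major 9th
Bb — major 13th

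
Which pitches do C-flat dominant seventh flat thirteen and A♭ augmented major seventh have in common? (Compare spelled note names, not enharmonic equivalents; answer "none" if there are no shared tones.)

none

C-flat dominant seventh flat thirteen = C-flat, E-flat, G-flat, B-double-flat, A-double-flat.
A♭ augmented major seventh = A-flat, C, E, G.
Shared: none.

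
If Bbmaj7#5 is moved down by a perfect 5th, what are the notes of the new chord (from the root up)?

Eb – G – B – D

A perfect 5th down from Bb is Eb, so the new chord is Eb augmented major seventh.
Eb — root
G — major 3rd
B — augmented 5th
D — major 7th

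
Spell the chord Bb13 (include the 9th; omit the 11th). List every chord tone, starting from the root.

Bb, D, F, Ab, C, G

Root Bb, quality dominant thirteenth:
Root: Bb
Major 3rd (3rd): D
Perfect 5th (5th): F
Minor 7th (7th): Ab
Major 9th (9th): C
Major 13th (13th): G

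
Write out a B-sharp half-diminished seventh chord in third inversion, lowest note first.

A-sharp B-sharp D-sharp F-sharp

B-sharp half-diminished seventh = B-sharp–D-sharp–F-sharp–A-sharp; third inversion → seventh (A-sharp) lowest.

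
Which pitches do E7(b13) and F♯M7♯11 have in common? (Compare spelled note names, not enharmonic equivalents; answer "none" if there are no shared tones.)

none

E7(b13): E G# B D C
F♯M7♯11: F# A# C# E# B#
Common to both → none.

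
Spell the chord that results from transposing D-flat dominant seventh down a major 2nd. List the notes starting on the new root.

C-flat  E-flat  G-flat  B-double-flat

Transposed root: D-flat → C-flat (major 2nd down). So we spell C-flat dominant seventh:
Root: C-flat
Major 3rd (3rd): E-flat
Perfect 5th (5th): G-flat
Minor 7th (7th): B-double-flat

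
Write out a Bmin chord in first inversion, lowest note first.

D, F♯, B

Bmin = B–D–F♯; first inversion → third (D) lowest.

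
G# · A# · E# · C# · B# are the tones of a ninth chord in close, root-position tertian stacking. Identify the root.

A#

Arranged so that each adjacent pair is a third by letter name: A# – C# – E# – G# – B#.
The bottom of that stack, A#, is the root (this is A# minor ninth).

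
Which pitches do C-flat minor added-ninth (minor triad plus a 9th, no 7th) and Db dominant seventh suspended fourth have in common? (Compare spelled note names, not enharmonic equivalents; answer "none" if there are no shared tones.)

Cb – Gb – Db

C-flat minor added-ninth = Cb, Ebb, Gb, Db.
Db dominant seventh suspended fourth = Db, Gb, Ab, Cb.
Shared: Cb, Gb, Db.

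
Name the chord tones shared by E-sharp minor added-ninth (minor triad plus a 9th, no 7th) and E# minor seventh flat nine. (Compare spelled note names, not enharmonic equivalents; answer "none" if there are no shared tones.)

E-sharp G-sharp B-sharp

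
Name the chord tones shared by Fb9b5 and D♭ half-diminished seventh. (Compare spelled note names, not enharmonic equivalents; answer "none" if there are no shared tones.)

F♭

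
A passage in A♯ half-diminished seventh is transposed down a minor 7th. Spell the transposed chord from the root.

B#, D#, F#, A#

A# down a minor 7th → B#. New chord: B# half-diminished seventh.
- root: B#
- minor 3rd: D#
- diminished 5th: F#
- minor 7th: A#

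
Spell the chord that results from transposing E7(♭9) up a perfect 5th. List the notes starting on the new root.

B – D♯ – F♯ – A – C

A perfect 5th up from E is B, so the new chord is B dominant seventh flat nine.
- root: B
- major 3rd: D♯
- perfect 5th: F♯
- minor 7th: A
- minor 9th: C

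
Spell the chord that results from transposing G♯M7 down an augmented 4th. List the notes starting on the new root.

Transposed root: G# → D (augmented 4th down). So we spell D major seventh:
root → D
3rd (major 3rd) → F#
5th (perfect 5th) → A
7th (major 7th) → C#

D F# A C#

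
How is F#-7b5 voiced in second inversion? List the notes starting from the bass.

In root position, F#-7b5 is F#–A–C–E.
Second inversion puts the fifth (C) in the bass.

C  E  F#  A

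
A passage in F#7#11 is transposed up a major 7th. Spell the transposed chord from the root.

Transposed root: F# → E# (major 7th up). So we spell E# dominant seventh sharp eleven:
root → E#
3rd (major 3rd) → G##
5th (perfect 5th) → B#
7th (minor 7th) → D#
11th (augmented 11th) → A##

E#, G##, B#, D#, A##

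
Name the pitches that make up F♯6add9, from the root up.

F#  A#  C#  D#  G#

F♯6add9 is a six-nine built on F#.
F# — root
A# — major 3rd
C# — perfect 5th
D# — major 6th
G# — major 9th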